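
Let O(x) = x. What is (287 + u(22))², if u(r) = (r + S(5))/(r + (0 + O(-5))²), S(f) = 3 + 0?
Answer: 182628196/2209 ≈ 82675.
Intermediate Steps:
S(f) = 3
u(r) = (3 + r)/(25 + r) (u(r) = (r + 3)/(r + (0 - 5)²) = (3 + r)/(r + (-5)²) = (3 + r)/(r + 25) = (3 + r)/(25 + r))
(287 + u(22))² = (287 + (3 + 22)/(25 + 22))² = (287 + 25/47)² = (13514/47)² = 182628196/2209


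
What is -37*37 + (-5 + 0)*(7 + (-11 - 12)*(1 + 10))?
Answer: -139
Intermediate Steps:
-37*37 + (-5 + 0)*(7 + (-11 - 12)*(1 + 10)) = -1369 - 5*(7 - 23*11) = -1369 - 5*(7 - 253) = -1369 - 5*(-246) = -1369 + 1230 = -139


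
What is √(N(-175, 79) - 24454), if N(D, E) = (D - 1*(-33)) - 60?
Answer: 4*I*√1541 ≈ 157.02*I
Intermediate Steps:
N(D, E) = -27 + D (N(D, E) = (D + 33) - 60 = (33 + D) - 60 = -27 + D)
√(N(-175, 79) - 24454) = √((-27 - 175) - 24454) = √(-202 - 24454) = √(-24656) = 4*I*√1541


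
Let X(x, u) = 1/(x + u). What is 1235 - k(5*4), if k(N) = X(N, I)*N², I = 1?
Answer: 25535/21 ≈ 1216.0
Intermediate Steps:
X(x, u) = 1/(u + x)
k(N) = N²/(1 + N)
1235 - k(5*4) = 1235 - (5*4)²/(1 + 5*4) = 1235 - 20²/(1 + 20) = 1235 - 400/21 = 25535/21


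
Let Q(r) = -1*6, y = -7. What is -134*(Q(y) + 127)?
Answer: -16214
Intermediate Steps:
Q(r) = -6
-134*(Q(y) + 127) = -134*(-6 + 127) = -134*121 = -16214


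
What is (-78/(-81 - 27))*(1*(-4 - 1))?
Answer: -65/18 ≈ -3.6111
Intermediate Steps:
(-78/(-81 - 27))*(1*(-4 - 1)) = (-78/(-108))*(1*(-5)) = -78*(-1/108)*(-5) = (13/18)*(-5) = -65/18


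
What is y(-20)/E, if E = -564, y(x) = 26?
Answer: -13/282 ≈ -0.046099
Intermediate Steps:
y(-20)/E = 26/(-564) = 26*(-1/564) = -13/282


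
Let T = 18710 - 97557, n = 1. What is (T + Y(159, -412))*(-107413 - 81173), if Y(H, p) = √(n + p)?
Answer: 14869440342 - 188586*I*√411 ≈ 1.4869e+10 - 3.8232e+6*I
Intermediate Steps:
Y(H, p) = √(1 + p)
T = -78847
(T + Y(159, -412))*(-107413 - 81173) = (-78847 + √(1 - 412))*(-107413 - 81173) = (-78847 + √(-411))*(-188586) = (-78847 + I*√411)*(-188586) = 14869440342 - 188586*I*√411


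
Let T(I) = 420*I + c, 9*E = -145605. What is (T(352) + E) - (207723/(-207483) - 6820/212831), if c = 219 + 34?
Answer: 5825240903337377/44158814373 ≈ 1.3192e+5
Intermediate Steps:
c = 253
E = -48535/3 (E = (⅑)*(-145605) = -48535/3 ≈ -16178.)
T(I) = 253 + 420*I (T(I) = 420*I + 253 = 253 + 420*I)
(T(352) + E) - (207723/(-207483) - 6820/212831) = ((253 + 420*352) - 48535/3) - (207723/(-207483) - 6820/212831) = ((253 + 147840) - 48535/3) - (207723*(-1/207483) - 6820*1/212831) = (148093 - 48535/3) - (-69241/69161 - 6820/212831) = 395744/3 - 1*(-15208309291/14719604791) = 395744/3 + 15208309291/14719604791 = 5825240903337377/44158814373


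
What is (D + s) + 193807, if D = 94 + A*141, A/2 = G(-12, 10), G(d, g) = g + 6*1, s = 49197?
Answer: 247610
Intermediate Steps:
G(d, g) = 6 + g (G(d, g) = g + 6 = 6 + g)
A = 32 (A = 2*(6 + 10) = 2*16 = 32)
D = 4606 (D = 94 + 32*141 = 94 + 4512 = 4606)
(D + s) + 193807 = (4606 + 49197) + 193807 = 53803 + 193807 = 247610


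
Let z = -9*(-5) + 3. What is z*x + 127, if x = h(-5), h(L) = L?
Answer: -113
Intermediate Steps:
x = -5
z = 48 (z = 45 + 3 = 48)
z*x + 127 = 48*(-5) + 127 = -240 + 127 = -113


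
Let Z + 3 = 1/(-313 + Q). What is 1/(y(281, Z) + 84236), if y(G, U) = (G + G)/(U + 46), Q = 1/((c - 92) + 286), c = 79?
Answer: 3673991/309530327652 ≈ 1.1870e-5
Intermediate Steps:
Q = 1/273 (Q = 1/((79 - 92) + 286) = 1/(-13 + 286) = 1/273 ≈ 0.0036630)
Z = -256617/85448 (Z = -3 + 1/(-313 + 1/273) = -3 + 1/(-85448/273) = -3 - 273/85448 = -256617/85448 ≈ -3.0032)
y(G, U) = 2*G/(46 + U) (y(G, U) = (2*G)/(46 + U) = 2*G/(46 + U))
1/(y(281, Z) + 84236) = 1/(2*281/(46 - 256617/85448) + 84236) = 1/(2*281/(3673991/85448) + 84236) = 1/(2*281*(85448/3673991) + 84236) = 1/(48021776/3673991 + 84236) = 1/(309530327652/3673991) = 3673991/309530327652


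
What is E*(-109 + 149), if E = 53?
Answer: 2120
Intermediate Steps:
E*(-109 + 149) = 53*(-109 + 149) = 53*40 = 2120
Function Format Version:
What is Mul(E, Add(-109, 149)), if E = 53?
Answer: 2120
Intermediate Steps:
Mul(E, Add(-109, 149)) = Mul(53, Add(-109, 149)) = Mul(53, 40) = 2120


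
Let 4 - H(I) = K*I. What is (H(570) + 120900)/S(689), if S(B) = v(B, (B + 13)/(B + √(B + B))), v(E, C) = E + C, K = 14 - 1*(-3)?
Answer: 71645727010/444522413 + 2001852*√1378/5778791369 ≈ 161.19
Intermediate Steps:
K = 17 (K = 14 + 3 = 17)
H(I) = 4 - 17*I
v(E, C) = C + E
S(B) = B + (13 + B)/(B + √2*√B) (S(B) = (B + 13)/(B + √(B + B)) + B = (13 + B)/(B + √(2*B)) + B = (13 + B)/(B + √2*√B) + B = B + (13 + B)/(B + √2*√B))
(H(570) + 120900)/S(689) = ((4 - 17*570) + 120900)/(689 + (13 + 689)/(689 + √2*√689)) = ((4 - 9690) + 120900)/(689 + 702/(689 + √1378)) = (-9686 + 120900)/(689 + 702/(689 + √1378)) = 111214/(689 + 702/(689 + √1378))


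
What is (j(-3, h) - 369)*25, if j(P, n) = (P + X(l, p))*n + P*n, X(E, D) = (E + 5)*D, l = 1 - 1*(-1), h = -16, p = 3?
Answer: -15225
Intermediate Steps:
l = 2 (l = 1 + 1 = 2)
X(E, D) = D*(5 + E) (X(E, D) = (5 + E)*D = D*(5 + E))
j(P, n) = P*n + n*(21 + P) (j(P, n) = (P + 3*(5 + 2))*n + P*n = (P + 3*7)*n + P*n = (P + 21)*n + P*n = (21 + P)*n + P*n = n*(21 + P) + P*n = P*n + n*(21 + P))
(j(-3, h) - 369)*25 = (-16*(21 + 2*(-3)) - 369)*25 = (-16*(21 - 6) - 369)*25 = (-16*15 - 369)*25 = (-240 - 369)*25 = -609*25 = -15225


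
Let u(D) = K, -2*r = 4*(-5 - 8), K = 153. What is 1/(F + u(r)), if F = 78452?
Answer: 1/78605 ≈ 1.2722e-5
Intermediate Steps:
r = 26 (r = -2*(-5 - 8) = -2*(-13) = -1/2*(-52) = 26)
u(D) = 153
1/(F + u(r)) = 1/(78452 + 153) = 1/78605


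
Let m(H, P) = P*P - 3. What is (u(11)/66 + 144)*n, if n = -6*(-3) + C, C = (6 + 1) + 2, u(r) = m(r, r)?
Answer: 43299/11 ≈ 3936.3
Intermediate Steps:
m(H, P) = -3 + P² (m(H, P) = P² - 3 = -3 + P²)
u(r) = -3 + r²
C = 9 (C = 7 + 2 = 9)
n = 27 (n = -6*(-3) + 9 = 18 + 9 = 27)
(u(11)/66 + 144)*n = ((-3 + 11²)/66 + 144)*27 = ((-3 + 121)*(1/66) + 144)*27 = (118*(1/66) + 144)*27 = (59/33 + 144)*27 = (4811/33)*27 = 43299/11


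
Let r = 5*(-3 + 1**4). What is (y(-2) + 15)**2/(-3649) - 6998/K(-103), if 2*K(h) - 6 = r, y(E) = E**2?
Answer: 12767490/3649 ≈ 3498.9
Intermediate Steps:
r = -10 (r = 5*(-3 + 1) = 5*(-2) = -10)
K(h) = -2 (K(h) = 3 + (1/2)*(-10) = 3 - 5 = -2)
(y(-2) + 15)**2/(-3649) - 6998/K(-103) = ((-2)**2 + 15)**2/(-3649) - 6998/(-2) = (4 + 15)**2*(-1/3649) - 6998*(-1/2) = 19**2*(-1/3649) + 3499 = 361*(-1/3649) + 3499 = -361/3649 + 3499 = 12767490/3649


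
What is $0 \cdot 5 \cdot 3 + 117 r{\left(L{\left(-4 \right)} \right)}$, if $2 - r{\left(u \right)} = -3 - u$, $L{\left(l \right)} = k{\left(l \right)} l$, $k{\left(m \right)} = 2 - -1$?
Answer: $-819$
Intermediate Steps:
$k{\left(m \right)} = 3$ ($k{\left(m \right)} = 2 + 1 = 3$)
$L{\left(l \right)} = 3 l$
$r{\left(u \right)} = 5 + u$ ($r{\left(u \right)} = 2 - \left(-3 - u\right) = 2 + \left(3 + u\right) = 5 + u$)
$0 \cdot 5 \cdot 3 + 117 r{\left(L{\left(-4 \right)} \right)} = 0 \cdot 5 \cdot 3 + 117 \left(5 + 3 \left(-4\right)\right) = 0 \cdot 3 + 117 \left(5 - 12\right) = 0 + 117 \left(-7\right) = 0 - 819 = -819$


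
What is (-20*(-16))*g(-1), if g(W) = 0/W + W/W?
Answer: 320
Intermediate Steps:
g(W) = 1 (g(W) = 0 + 1 = 1)
(-20*(-16))*g(-1) = -20*(-16)*1 = 320*1 = 320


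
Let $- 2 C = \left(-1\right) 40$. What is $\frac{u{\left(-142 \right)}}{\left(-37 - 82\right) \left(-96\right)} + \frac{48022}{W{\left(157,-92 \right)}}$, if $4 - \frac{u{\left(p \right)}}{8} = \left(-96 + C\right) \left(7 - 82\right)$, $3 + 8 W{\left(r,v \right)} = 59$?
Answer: $\frac{2447698}{357} \approx 6856.3$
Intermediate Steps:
$C = 20$ ($C = - \frac{\left(-1\right) 40}{2} = \left(- \frac{1}{2}\right) \left(-40\right) = 20$)
$W{\left(r,v \right)} = 7$ ($W{\left(r,v \right)} = - \frac{3}{8} + \frac{1}{8} \cdot 59 = - \frac{3}{8} + \frac{59}{8} = 7$)
$u{\left(p \right)} = -45568$ ($u{\left(p \right)} = 32 - 8 \left(-96 + 20\right) \left(7 - 82\right) = 32 - 8 \left(\left(-76\right) \left(-75\right)\right) = 32 - 45600 = -45568$)
$\frac{u{\left(-142 \right)}}{\left(-37 - 82\right) \left(-96\right)} + \frac{48022}{W{\left(157,-92 \right)}} = - \frac{45568}{\left(-37 - 82\right) \left(-96\right)} + \frac{48022}{7} = - \frac{45568}{\left(-119\right) \left(-96\right)} + 48022 \cdot \frac{1}{7} = - \frac{45568}{11424} + \frac{48022}{7} = \left(-45568\right) \frac{1}{11424} + \frac{48022}{7} = - \frac{1424}{357} + \frac{48022}{7} = \frac{2447698}{357}$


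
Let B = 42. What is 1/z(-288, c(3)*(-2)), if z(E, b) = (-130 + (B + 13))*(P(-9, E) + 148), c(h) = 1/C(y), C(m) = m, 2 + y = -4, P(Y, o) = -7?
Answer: -1/10575 ≈ -9.4563e-5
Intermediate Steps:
y = -6 (y = -2 - 4 = -6)
c(h) = -⅙ (c(h) = 1/(-6) = -⅙)
z(E, b) = -10575 (z(E, b) = (-130 + (42 + 13))*(-7 + 148) = (-130 + 55)*141 = -75*141 = -10575)
1/z(-288, c(3)*(-2)) = 1/(-10575) = -1/10575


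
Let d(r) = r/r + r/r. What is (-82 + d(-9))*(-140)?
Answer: 11200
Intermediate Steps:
d(r) = 2 (d(r) = 1 + 1 = 2)
(-82 + d(-9))*(-140) = (-82 + 2)*(-140) = -80*(-140) = 11200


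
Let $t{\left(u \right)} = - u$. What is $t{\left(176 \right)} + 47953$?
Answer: $47777$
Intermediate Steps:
$t{\left(176 \right)} + 47953 = \left(-1\right) 176 + 47953 = -176 + 47953 = 47777$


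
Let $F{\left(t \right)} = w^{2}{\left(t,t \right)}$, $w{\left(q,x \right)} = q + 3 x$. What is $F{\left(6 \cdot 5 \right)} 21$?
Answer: $302400$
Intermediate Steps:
$F{\left(t \right)} = 16 t^{2}$ ($F{\left(t \right)} = \left(t + 3 t\right)^{2} = \left(4 t\right)^{2} = 16 t^{2}$)
$F{\left(6 \cdot 5 \right)} 21 = 16 \left(6 \cdot 5\right)^{2} \cdot 21 = 16 \cdot 30^{2} \cdot 21 = 16 \cdot 900 \cdot 21 = 14400 \cdot 21 = 302400$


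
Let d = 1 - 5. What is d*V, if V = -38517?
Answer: 154068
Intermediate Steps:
d = -4
d*V = -4*(-38517) = 154068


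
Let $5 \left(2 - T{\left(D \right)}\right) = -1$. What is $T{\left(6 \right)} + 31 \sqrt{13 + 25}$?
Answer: $\frac{11}{5} + 31 \sqrt{38} \approx 193.3$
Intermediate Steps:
$T{\left(D \right)} = \frac{11}{5}$ ($T{\left(D \right)} = 2 - - \frac{1}{5} = 2 + \frac{1}{5} = \frac{11}{5}$)
$T{\left(6 \right)} + 31 \sqrt{13 + 25} = \frac{11}{5} + 31 \sqrt{13 + 25} = \frac{11}{5} + 31 \sqrt{38}$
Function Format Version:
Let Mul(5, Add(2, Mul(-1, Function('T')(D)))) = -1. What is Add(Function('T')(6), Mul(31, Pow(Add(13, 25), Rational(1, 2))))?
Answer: Add(Rational(11, 5), Mul(31, Pow(38, Rational(1, 2)))) ≈ 193.30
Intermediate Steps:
Function('T')(D) = Rational(11, 5) (Function('T')(D) = Add(2, Mul(Rational(-1, 5), -1)) = Add(2, Rational(1, 5)) = Rational(11, 5))
Add(Function('T')(6), Mul(31, Pow(Add(13, 25), Rational(1, 2)))) = Add(Rational(11, 5), Mul(31, Pow(Add(13, 25), Rational(1, 2)))) = Add(Rational(11, 5), Mul(31, Pow(38, Rational(1, 2))))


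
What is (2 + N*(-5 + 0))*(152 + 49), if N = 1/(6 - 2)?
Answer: 603/4 ≈ 150.75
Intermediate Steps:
N = ¼ (N = 1/4 = ¼ ≈ 0.25000)
(2 + N*(-5 + 0))*(152 + 49) = (2 + (-5 + 0)/4)*(152 + 49) = (2 + (¼)*(-5))*201 = (2 - 5/4)*201 = (¾)*201 = 603/4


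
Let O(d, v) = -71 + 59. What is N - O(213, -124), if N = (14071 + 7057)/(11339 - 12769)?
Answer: -1984/715 ≈ -2.7748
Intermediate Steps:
O(d, v) = -12
N = -10564/715 (N = 21128/(-1430) = 21128*(-1/1430) = -10564/715 ≈ -14.775)
N - O(213, -124) = -10564/715 - 1*(-12) = -10564/715 + 12 = -1984/715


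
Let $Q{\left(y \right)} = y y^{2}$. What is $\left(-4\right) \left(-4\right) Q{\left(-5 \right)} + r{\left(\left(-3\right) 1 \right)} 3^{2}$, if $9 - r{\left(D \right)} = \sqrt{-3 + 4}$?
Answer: $-1928$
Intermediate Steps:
$Q{\left(y \right)} = y^{3}$
$r{\left(D \right)} = 8$ ($r{\left(D \right)} = 9 - \sqrt{-3 + 4} = 9 - \sqrt{1} = 9 - 1 = 8$)
$\left(-4\right) \left(-4\right) Q{\left(-5 \right)} + r{\left(\left(-3\right) 1 \right)} 3^{2} = \left(-4\right) \left(-4\right) \left(-5\right)^{3} + 8 \cdot 3^{2} = 16 \left(-125\right) + 8 \cdot 9 = -2000 + 72 = -1928$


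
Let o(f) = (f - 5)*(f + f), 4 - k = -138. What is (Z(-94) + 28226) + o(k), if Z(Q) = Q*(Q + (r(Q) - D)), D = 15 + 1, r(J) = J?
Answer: 86310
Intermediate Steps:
k = 142 (k = 4 - 1*(-138) = 4 + 138 = 142)
o(f) = 2*f*(-5 + f) (o(f) = (-5 + f)*(2*f) = 2*f*(-5 + f))
D = 16
Z(Q) = Q*(-16 + 2*Q) (Z(Q) = Q*(Q + (Q - 1*16)) = Q*(Q + (Q - 16)) = Q*(Q + (-16 + Q)) = Q*(-16 + 2*Q))
(Z(-94) + 28226) + o(k) = (2*(-94)*(-8 - 94) + 28226) + 2*142*(-5 + 142) = (2*(-94)*(-102) + 28226) + 2*142*137 = (19176 + 28226) + 38908 = 47402 + 38908 = 86310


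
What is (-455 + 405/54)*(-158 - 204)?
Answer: 161995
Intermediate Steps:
(-455 + 405/54)*(-158 - 204) = (-455 + 405*(1/54))*(-362) = (-455 + 15/2)*(-362) = -895/2*(-362) = 161995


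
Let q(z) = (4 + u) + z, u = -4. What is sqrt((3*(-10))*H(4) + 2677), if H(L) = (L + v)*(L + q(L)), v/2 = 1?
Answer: sqrt(1237) ≈ 35.171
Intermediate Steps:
q(z) = z (q(z) = (4 - 4) + z = 0 + z = z)
v = 2 (v = 2*1 = 2)
H(L) = 2*L*(2 + L) (H(L) = (L + 2)*(L + L) = (2 + L)*(2*L) = 2*L*(2 + L))
sqrt((3*(-10))*H(4) + 2677) = sqrt((3*(-10))*(2*4*(2 + 4)) + 2677) = sqrt(-60*4*6 + 2677) = sqrt(-30*48 + 2677) = sqrt(-1440 + 2677) = sqrt(1237)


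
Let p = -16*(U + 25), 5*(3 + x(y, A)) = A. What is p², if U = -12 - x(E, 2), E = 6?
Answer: 1557504/25 ≈ 62300.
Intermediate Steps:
x(y, A) = -3 + A/5
U = -47/5 (U = -12 - (-3 + (⅕)*2) = -12 - (-3 + ⅖) = -12 - 1*(-13/5) = -12 + 13/5 = -47/5 ≈ -9.4000)
p = -1248/5 (p = -16*(-47/5 + 25) = -16*78/5 = -1248/5 ≈ -249.60)
p² = (-1248/5)² = 1557504/25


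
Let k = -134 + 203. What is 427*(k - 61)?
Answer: 3416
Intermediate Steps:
k = 69
427*(k - 61) = 427*(69 - 61) = 427*8 = 3416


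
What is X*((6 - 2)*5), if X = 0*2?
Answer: 0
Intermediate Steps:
X = 0
X*((6 - 2)*5) = 0*((6 - 2)*5) = 0*(4*5) = 0*20 = 0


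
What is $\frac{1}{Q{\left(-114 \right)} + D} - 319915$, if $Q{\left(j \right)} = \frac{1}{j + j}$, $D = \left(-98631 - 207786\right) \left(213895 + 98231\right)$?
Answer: $- \frac{6976092870055576183}{21806082459577} \approx -3.1992 \cdot 10^{5}$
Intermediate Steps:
$D = -95640712542$ ($D = \left(-306417\right) 312126 = -95640712542$)
$Q{\left(j \right)} = \frac{1}{2 j}$
$\frac{1}{Q{\left(-114 \right)} + D} - 319915 = \frac{1}{\frac{1}{2 \left(-114\right)} - 95640712542} - 319915 = \frac{1}{\frac{1}{2} \left(- \frac{1}{114}\right) - 95640712542} - 319915 = \frac{1}{- \frac{1}{228} - 95640712542} - 319915 = \frac{1}{- \frac{21806082459577}{228}} - 319915 = - \frac{228}{21806082459577} - 319915 = - \frac{6976092870055576183}{21806082459577}$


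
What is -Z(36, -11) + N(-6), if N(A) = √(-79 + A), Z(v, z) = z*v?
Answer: 396 + I*√85 ≈ 396.0 + 9.2195*I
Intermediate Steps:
Z(v, z) = v*z
-Z(36, -11) + N(-6) = -36*(-11) + √(-79 - 6) = -1*(-396) + √(-85) = 396 + I*√85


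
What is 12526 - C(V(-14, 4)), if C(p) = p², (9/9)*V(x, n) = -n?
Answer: 12510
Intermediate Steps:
V(x, n) = -n
12526 - C(V(-14, 4)) = 12526 - (-1*4)² = 12526 - 1*(-4)² = 12526 - 1*16 = 12526 - 16 = 12510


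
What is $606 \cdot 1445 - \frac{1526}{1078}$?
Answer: $\frac{67426481}{77} \approx 8.7567 \cdot 10^{5}$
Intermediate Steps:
$606 \cdot 1445 - \frac{1526}{1078} = 875670 - \frac{109}{77} = \frac{67426481}{77}$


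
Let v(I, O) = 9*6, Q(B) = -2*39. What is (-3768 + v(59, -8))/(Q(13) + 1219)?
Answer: -3714/1141 ≈ -3.2550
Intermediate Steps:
Q(B) = -78
v(I, O) = 54
(-3768 + v(59, -8))/(Q(13) + 1219) = (-3768 + 54)/(-78 + 1219) = -3714/1141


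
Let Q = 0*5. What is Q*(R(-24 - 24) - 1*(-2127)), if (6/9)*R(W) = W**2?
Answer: 0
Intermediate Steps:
R(W) = 3*W**2/2
Q = 0
Q*(R(-24 - 24) - 1*(-2127)) = 0*(3*(-24 - 24)**2/2 - 1*(-2127)) = 0*((3/2)*(-48)**2 + 2127) = 0*((3/2)*2304 + 2127) = 0*(3456 + 2127) = 0*5583 = 0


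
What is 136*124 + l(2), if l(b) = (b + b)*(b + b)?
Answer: 16880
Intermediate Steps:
l(b) = 4*b² (l(b) = (2*b)*(2*b) = 4*b²)
136*124 + l(2) = 136*124 + 4*2² = 16864 + 4*4 = 16864 + 16 = 16880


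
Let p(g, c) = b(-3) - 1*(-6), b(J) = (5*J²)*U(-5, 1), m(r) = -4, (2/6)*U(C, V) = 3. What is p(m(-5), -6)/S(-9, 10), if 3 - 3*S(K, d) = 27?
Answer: -411/8 ≈ -51.375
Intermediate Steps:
U(C, V) = 9 (U(C, V) = 3*3 = 9)
S(K, d) = -8 (S(K, d) = 1 - ⅓*27 = 1 - 9 = -8)
b(J) = 45*J² (b(J) = (5*J²)*9 = 45*J²)
p(g, c) = 411 (p(g, c) = 45*(-3)² - 1*(-6) = 45*9 + 6 = 405 + 6 = 411)
p(m(-5), -6)/S(-9, 10) = 411/(-8) = 411*(-⅛) = -411/8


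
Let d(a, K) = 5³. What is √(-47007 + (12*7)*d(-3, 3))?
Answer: I*√36507 ≈ 191.07*I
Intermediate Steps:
d(a, K) = 125
√(-47007 + (12*7)*d(-3, 3)) = √(-47007 + (12*7)*125) = √(-47007 + 84*125) = √(-47007 + 10500) = √(-36507) = I*√36507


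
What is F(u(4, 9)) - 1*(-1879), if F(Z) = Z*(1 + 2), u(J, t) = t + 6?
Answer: 1924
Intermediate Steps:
u(J, t) = 6 + t
F(Z) = 3*Z (F(Z) = Z*3 = 3*Z)
F(u(4, 9)) - 1*(-1879) = 3*(6 + 9) - 1*(-1879) = 3*15 + 1879 = 45 + 1879 = 1924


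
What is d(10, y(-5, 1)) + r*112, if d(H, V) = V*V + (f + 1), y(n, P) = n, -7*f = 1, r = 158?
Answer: 124053/7 ≈ 17722.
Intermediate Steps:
f = -1/7 (f = -1/7*1 = -1/7 ≈ -0.14286)
d(H, V) = 6/7 + V**2 (d(H, V) = V*V + (-1/7 + 1) = V**2 + 6/7 = 6/7 + V**2)
d(10, y(-5, 1)) + r*112 = (6/7 + (-5)**2) + 158*112 = (6/7 + 25) + 17696 = 181/7 + 17696 = 124053/7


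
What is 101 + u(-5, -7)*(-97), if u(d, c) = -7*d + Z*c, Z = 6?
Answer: 780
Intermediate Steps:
u(d, c) = -7*d + 6*c
101 + u(-5, -7)*(-97) = 101 + (-7*(-5) + 6*(-7))*(-97) = 101 + (35 - 42)*(-97) = 101 - 7*(-97) = 101 + 679 = 780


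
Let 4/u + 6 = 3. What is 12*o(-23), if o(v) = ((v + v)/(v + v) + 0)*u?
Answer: -16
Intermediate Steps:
u = -4/3 (u = 4/(-6 + 3) = 4/(-3) = 4*(-⅓) = -4/3 ≈ -1.3333)
o(v) = -4/3 (o(v) = ((v + v)/(v + v) + 0)*(-4/3) = ((2*v)/((2*v)) + 0)*(-4/3) = ((2*v)*(1/(2*v)) + 0)*(-4/3) = (1 + 0)*(-4/3) = 1*(-4/3) = -4/3)
12*o(-23) = 12*(-4/3) = -16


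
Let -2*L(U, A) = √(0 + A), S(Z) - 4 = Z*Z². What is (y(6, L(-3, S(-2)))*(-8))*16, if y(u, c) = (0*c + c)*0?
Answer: 0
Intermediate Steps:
S(Z) = 4 + Z³ (S(Z) = 4 + Z*Z² = 4 + Z³)
L(U, A) = -√A/2 (L(U, A) = -√(0 + A)/2 = -√A/2)
y(u, c) = 0 (y(u, c) = (0 + c)*0 = c*0 = 0)
(y(6, L(-3, S(-2)))*(-8))*16 = (0*(-8))*16 = 0*16 = 0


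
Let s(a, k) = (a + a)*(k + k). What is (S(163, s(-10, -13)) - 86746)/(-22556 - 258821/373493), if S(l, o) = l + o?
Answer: 32143928059/8424766929 ≈ 3.8154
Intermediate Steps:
s(a, k) = 4*a*k (s(a, k) = (2*a)*(2*k) = 4*a*k)
(S(163, s(-10, -13)) - 86746)/(-22556 - 258821/373493) = ((163 + 4*(-10)*(-13)) - 86746)/(-22556 - 258821/373493) = ((163 + 520) - 86746)/(-22556 - 258821*1/373493) = (683 - 86746)/(-22556 - 258821/373493) = -86063/(-8424766929/373493) = -86063*(-373493/8424766929) = 32143928059/8424766929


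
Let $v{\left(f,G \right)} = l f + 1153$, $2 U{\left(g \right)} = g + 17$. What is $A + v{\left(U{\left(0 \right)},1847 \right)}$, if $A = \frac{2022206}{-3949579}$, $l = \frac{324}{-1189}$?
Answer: $\frac{5401263450443}{4696049431} \approx 1150.2$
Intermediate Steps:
$l = - \frac{324}{1189}$ ($l = 324 \left(- \frac{1}{1189}\right) = - \frac{324}{1189} \approx -0.2725$)
$U{\left(g \right)} = \frac{17}{2} + \frac{g}{2}$ ($U{\left(g \right)} = \frac{g + 17}{2} = \frac{17 + g}{2} = \frac{17}{2} + \frac{g}{2}$)
$v{\left(f,G \right)} = 1153 - \frac{324 f}{1189}$ ($v{\left(f,G \right)} = - \frac{324 f}{1189} + 1153 = 1153 - \frac{324 f}{1189}$)
$A = - \frac{2022206}{3949579}$ ($A = 2022206 \left(- \frac{1}{3949579}\right) = - \frac{2022206}{3949579} \approx -0.51201$)
$A + v{\left(U{\left(0 \right)},1847 \right)} = - \frac{2022206}{3949579} + \left(1153 - \frac{324 \left(\frac{17}{2} + \frac{1}{2} \cdot 0\right)}{1189}\right) = - \frac{2022206}{3949579} + \left(1153 - \frac{324 \left(\frac{17}{2} + 0\right)}{1189}\right) = - \frac{2022206}{3949579} + \left(1153 - \frac{2754}{1189}\right) = - \frac{2022206}{3949579} + \frac{1368163}{1189} = \frac{5401263450443}{4696049431}$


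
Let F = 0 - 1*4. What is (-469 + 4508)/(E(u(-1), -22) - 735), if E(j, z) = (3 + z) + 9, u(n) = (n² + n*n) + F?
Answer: -4039/745 ≈ -5.4215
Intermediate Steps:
F = -4 (F = 0 - 4 = -4)
u(n) = -4 + 2*n² (u(n) = (n² + n*n) - 4 = (n² + n²) - 4 = 2*n² - 4 = -4 + 2*n²)
E(j, z) = 12 + z
(-469 + 4508)/(E(u(-1), -22) - 735) = (-469 + 4508)/((12 - 22) - 735) = 4039/(-10 - 735) = 4039/(-745) = 4039*(-1/745) = -4039/745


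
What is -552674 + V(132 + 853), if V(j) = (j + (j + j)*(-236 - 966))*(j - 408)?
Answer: -1366285709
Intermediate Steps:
V(j) = -2403*j*(-408 + j) (V(j) = (j + (2*j)*(-1202))*(-408 + j) = (j - 2404*j)*(-408 + j) = (-2403*j)*(-408 + j) = -2403*j*(-408 + j))
-552674 + V(132 + 853) = -552674 + 2403*(132 + 853)*(408 - (132 + 853)) = -552674 + 2403*985*(408 - 1*985) = -552674 + 2403*985*(408 - 985) = -552674 + 2403*985*(-577) = -552674 - 1365733035 = -1366285709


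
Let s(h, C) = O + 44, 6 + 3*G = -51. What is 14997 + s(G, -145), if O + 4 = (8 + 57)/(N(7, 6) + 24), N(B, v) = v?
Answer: 90235/6 ≈ 15039.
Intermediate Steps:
G = -19 (G = -2 + (⅓)*(-51) = -2 - 17 = -19)
O = -11/6 (O = -4 + (8 + 57)/(6 + 24) = -4 + 65/30 = -4 + 65*(1/30) = -4 + 13/6 = -11/6 ≈ -1.8333)
s(h, C) = 253/6 (s(h, C) = -11/6 + 44 = 253/6)
14997 + s(G, -145) = 14997 + 253/6 = 90235/6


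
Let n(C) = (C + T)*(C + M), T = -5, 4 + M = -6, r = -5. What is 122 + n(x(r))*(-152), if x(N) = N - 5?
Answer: -45478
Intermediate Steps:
M = -10 (M = -4 - 6 = -10)
x(N) = -5 + N
n(C) = (-10 + C)*(-5 + C) (n(C) = (C - 5)*(C - 10) = (-5 + C)*(-10 + C) = (-10 + C)*(-5 + C))
122 + n(x(r))*(-152) = 122 + (50 + (-5 - 5)**2 - 15*(-5 - 5))*(-152) = 122 + (50 + (-10)**2 - 15*(-10))*(-152) = 122 + (50 + 100 + 150)*(-152) = 122 + 300*(-152) = 122 - 45600 = -45478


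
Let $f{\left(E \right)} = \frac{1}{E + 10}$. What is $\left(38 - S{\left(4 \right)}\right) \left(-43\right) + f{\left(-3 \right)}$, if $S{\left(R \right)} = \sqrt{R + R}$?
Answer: $- \frac{11437}{7} + 86 \sqrt{2} \approx -1512.2$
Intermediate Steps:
$S{\left(R \right)} = \sqrt{2} \sqrt{R}$ ($S{\left(R \right)} = \sqrt{2 R} = \sqrt{2} \sqrt{R}$)
$f{\left(E \right)} = \frac{1}{10 + E}$
$\left(38 - S{\left(4 \right)}\right) \left(-43\right) + f{\left(-3 \right)} = \left(38 - \sqrt{2} \sqrt{4}\right) \left(-43\right) + \frac{1}{10 - 3} = \left(38 - \sqrt{2} \cdot 2\right) \left(-43\right) + \frac{1}{7} = \left(38 - 2 \sqrt{2}\right) \left(-43\right) + \frac{1}{7} = \left(-1634 + 86 \sqrt{2}\right) + \frac{1}{7} = - \frac{11437}{7} + 86 \sqrt{2}$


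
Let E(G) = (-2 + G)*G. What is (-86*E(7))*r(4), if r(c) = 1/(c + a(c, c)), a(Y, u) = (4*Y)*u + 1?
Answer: -3010/69 ≈ -43.623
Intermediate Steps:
a(Y, u) = 1 + 4*Y*u (a(Y, u) = 4*Y*u + 1 = 1 + 4*Y*u)
E(G) = G*(-2 + G)
r(c) = 1/(1 + c + 4*c**2) (r(c) = 1/(c + (1 + 4*c*c)) = 1/(c + (1 + 4*c**2)) = 1/(1 + c + 4*c**2))
(-86*E(7))*r(4) = (-602*(-2 + 7))/(1 + 4 + 4*4**2) = (-602*5)/(1 + 4 + 4*16) = (-86*35)/(1 + 4 + 64) = -3010/69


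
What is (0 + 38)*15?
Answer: 570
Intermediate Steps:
(0 + 38)*15 = 38*15 = 570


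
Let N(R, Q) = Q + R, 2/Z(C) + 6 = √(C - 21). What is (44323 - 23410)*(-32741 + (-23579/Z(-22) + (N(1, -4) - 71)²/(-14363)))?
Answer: 11412873908736/14363 - 493107627*I*√43/2 ≈ 7.946e+8 - 1.6168e+9*I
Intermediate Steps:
Z(C) = 2/(-6 + √(-21 + C)) (Z(C) = 2/(-6 + √(C - 21)) = 2/(-6 + √(-21 + C)))
(44323 - 23410)*(-32741 + (-23579/Z(-22) + (N(1, -4) - 71)²/(-14363))) = (44323 - 23410)*(-32741 + (-(-70737 + 23579*√(-21 - 22)/2) + ((-4 + 1) - 71)²/(-14363))) = 20913*(-32741 + (-(-70737 + 23579*I*√43/2) + (-3 - 71)²*(-1/14363))) = 20913*(-32741 + (-(-70737 + 23579*I*√43/2) + (-74)²*(-1/14363))) = 20913*(-32741 + (-23579*(-3 + I*√43/2) + 5476*(-1/14363))) = 20913*(-32741 + ((70737 - 23579*I*√43/2) - 5476/14363)) = 20913*(-32741 + (1015990055/14363 - 23579*I*√43/2)) = 20913*(545731072/14363 - 23579*I*√43/2) = 11412873908736/14363 - 493107627*I*√43/2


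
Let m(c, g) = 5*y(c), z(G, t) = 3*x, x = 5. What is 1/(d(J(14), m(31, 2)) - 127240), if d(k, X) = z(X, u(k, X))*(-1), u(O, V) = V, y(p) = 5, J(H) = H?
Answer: -1/127255 ≈ -7.8582e-6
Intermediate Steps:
z(G, t) = 15 (z(G, t) = 3*5 = 15)
m(c, g) = 25 (m(c, g) = 5*5 = 25)
d(k, X) = -15 (d(k, X) = 15*(-1) = -15)
1/(d(J(14), m(31, 2)) - 127240) = 1/(-15 - 127240) = 1/(-127255) = -1/127255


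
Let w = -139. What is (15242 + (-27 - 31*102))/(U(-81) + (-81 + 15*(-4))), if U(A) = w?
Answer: -12053/280 ≈ -43.046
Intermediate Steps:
U(A) = -139
(15242 + (-27 - 31*102))/(U(-81) + (-81 + 15*(-4))) = (15242 + (-27 - 31*102))/(-139 + (-81 + 15*(-4))) = (15242 + (-27 - 3162))/(-139 + (-81 - 60)) = (15242 - 3189)/(-139 - 141) = 12053/(-280) = 12053*(-1/280) = -12053/280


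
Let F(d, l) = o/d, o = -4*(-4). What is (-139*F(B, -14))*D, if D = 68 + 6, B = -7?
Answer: 164576/7 ≈ 23511.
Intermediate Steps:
o = 16
F(d, l) = 16/d
D = 74
(-139*F(B, -14))*D = -2224/(-7)*74 = -2224*(-1)/7*74 = -139*(-16/7)*74 = (2224/7)*74 = 164576/7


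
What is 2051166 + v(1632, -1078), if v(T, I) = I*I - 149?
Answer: 3213101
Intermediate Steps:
v(T, I) = -149 + I**2 (v(T, I) = I**2 - 149 = -149 + I**2)
2051166 + v(1632, -1078) = 2051166 + (-149 + (-1078)**2) = 2051166 + (-149 + 1162084) = 2051166 + 1161935 = 3213101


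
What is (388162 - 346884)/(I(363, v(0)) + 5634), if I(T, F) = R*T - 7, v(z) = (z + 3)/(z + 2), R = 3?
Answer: 20639/3358 ≈ 6.1462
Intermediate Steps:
v(z) = (3 + z)/(2 + z)
I(T, F) = -7 + 3*T (I(T, F) = 3*T - 7 = -7 + 3*T)
(388162 - 346884)/(I(363, v(0)) + 5634) = (388162 - 346884)/((-7 + 3*363) + 5634) = 41278/((-7 + 1089) + 5634) = 41278/(1082 + 5634) = 41278/6716 = 41278*(1/6716) = 20639/3358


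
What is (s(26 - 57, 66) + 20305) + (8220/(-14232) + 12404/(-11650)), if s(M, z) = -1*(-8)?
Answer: 140319999153/6908450 ≈ 20311.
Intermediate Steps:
s(M, z) = 8
(s(26 - 57, 66) + 20305) + (8220/(-14232) + 12404/(-11650)) = (8 + 20305) + (8220/(-14232) + 12404/(-11650)) = 20313 + (8220*(-1/14232) + 12404*(-1/11650)) = 20313 + (-685/1186 - 6202/5825) = 20313 - 11345697/6908450 = 140319999153/6908450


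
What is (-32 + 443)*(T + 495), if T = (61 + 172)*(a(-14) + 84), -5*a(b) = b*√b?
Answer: 8247537 + 1340682*I*√14/5 ≈ 8.2475e+6 + 1.0033e+6*I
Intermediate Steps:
a(b) = -b^(3/2)/5 (a(b) = -b*√b/5 = -b^(3/2)/5)
T = 19572 + 3262*I*√14/5 (T = (61 + 172)*(-(-14)*I*√14/5 + 84) = 233*(-(-14)*I*√14/5 + 84) = 233*(14*I*√14/5 + 84) = 233*(84 + 14*I*√14/5) = 19572 + 3262*I*√14/5 ≈ 19572.0 + 2441.1*I)
(-32 + 443)*(T + 495) = (-32 + 443)*((19572 + 3262*I*√14/5) + 495) = 411*(20067 + 3262*I*√14/5) = 8247537 + 1340682*I*√14/5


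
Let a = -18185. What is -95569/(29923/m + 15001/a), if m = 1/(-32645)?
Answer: 1737922265/17763768766976 ≈ 9.7835e-5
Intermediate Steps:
m = -1/32645 ≈ -3.0633e-5
-95569/(29923/m + 15001/a) = -95569/(29923/(-1/32645) + 15001/(-18185)) = -95569/(29923*(-32645) + 15001*(-1/18185)) = -95569/(-976836335 - 15001/18185) = -95569/(-17763768766976/18185) = -95569*(-18185/17763768766976) = 1737922265/17763768766976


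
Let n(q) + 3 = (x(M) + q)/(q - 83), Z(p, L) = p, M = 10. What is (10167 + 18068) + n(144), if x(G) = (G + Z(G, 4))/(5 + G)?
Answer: 5166892/183 ≈ 28234.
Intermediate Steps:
x(G) = 2*G/(5 + G) (x(G) = (G + G)/(5 + G) = (2*G)/(5 + G) = 2*G/(5 + G))
n(q) = -3 + (4/3 + q)/(-83 + q) (n(q) = -3 + (2*10/(5 + 10) + q)/(q - 83) = -3 + (2*10/15 + q)/(-83 + q) = -3 + (2*10*(1/15) + q)/(-83 + q) = -3 + (4/3 + q)/(-83 + q))
(10167 + 18068) + n(144) = (10167 + 18068) + (751 - 6*144)/(3*(-83 + 144)) = 28235 + (⅓)*(751 - 864)/61 = 28235 + (⅓)*(1/61)*(-113) = 28235 - 113/183 = 5166892/183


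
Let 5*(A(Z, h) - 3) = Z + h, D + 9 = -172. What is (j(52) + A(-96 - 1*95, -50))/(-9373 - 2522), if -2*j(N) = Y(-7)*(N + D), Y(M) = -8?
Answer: 46/975 ≈ 0.047179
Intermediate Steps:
D = -181 (D = -9 - 172 = -181)
j(N) = -724 + 4*N (j(N) = -(-4)*(N - 181) = -(-4)*(-181 + N) = -(1448 - 8*N)/2 = -724 + 4*N)
A(Z, h) = 3 + Z/5 + h/5 (A(Z, h) = 3 + (Z + h)/5 = 3 + (Z/5 + h/5) = 3 + Z/5 + h/5)
(j(52) + A(-96 - 1*95, -50))/(-9373 - 2522) = ((-724 + 4*52) + (3 + (-96 - 1*95)/5 + (1/5)*(-50)))/(-9373 - 2522) = ((-724 + 208) + (3 + (-96 - 95)/5 - 10))/(-11895) = (-516 + (3 + (1/5)*(-191) - 10))*(-1/11895) = (-516 + (3 - 191/5 - 10))*(-1/11895) = (-516 - 226/5)*(-1/11895) = -2806/5*(-1/11895) = 46/975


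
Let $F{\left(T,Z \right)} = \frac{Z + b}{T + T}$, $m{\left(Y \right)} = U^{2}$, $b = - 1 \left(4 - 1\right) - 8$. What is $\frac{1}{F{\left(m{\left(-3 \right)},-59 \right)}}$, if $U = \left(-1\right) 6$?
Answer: $- \frac{36}{35} \approx -1.0286$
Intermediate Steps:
$U = -6$
$b = -11$ ($b = - 1 \cdot 3 - 8 = \left(-1\right) 3 - 8 = -3 - 8 = -11$)
$m{\left(Y \right)} = 36$ ($m{\left(Y \right)} = \left(-6\right)^{2} = 36$)
$F{\left(T,Z \right)} = \frac{-11 + Z}{2 T}$ ($F{\left(T,Z \right)} = \frac{Z - 11}{T + T} = \frac{-11 + Z}{2 T}$)
$\frac{1}{F{\left(m{\left(-3 \right)},-59 \right)}} = \frac{1}{\frac{1}{2} \cdot \frac{1}{36} \left(-11 - 59\right)} = \frac{1}{\frac{1}{2} \cdot \frac{1}{36} \left(-70\right)} = \frac{1}{- \frac{35}{36}} = - \frac{36}{35}$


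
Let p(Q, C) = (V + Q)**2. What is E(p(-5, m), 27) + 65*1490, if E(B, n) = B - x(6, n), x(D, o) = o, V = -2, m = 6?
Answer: 96872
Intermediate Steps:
p(Q, C) = (-2 + Q)**2
E(B, n) = B - n
E(p(-5, m), 27) + 65*1490 = ((-2 - 5)**2 - 1*27) + 65*1490 = ((-7)**2 - 27) + 96850 = (49 - 27) + 96850 = 22 + 96850 = 96872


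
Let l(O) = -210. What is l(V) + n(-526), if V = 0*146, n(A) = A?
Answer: -736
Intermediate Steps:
V = 0
l(V) + n(-526) = -210 - 526 = -736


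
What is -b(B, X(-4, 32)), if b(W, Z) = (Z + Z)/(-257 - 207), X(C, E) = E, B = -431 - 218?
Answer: 4/29 ≈ 0.13793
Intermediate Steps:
B = -649
b(W, Z) = -Z/232 (b(W, Z) = (2*Z)/(-464) = (2*Z)*(-1/464) = -Z/232)
-b(B, X(-4, 32)) = -(-1)*32/232 = -1*(-4/29) = 4/29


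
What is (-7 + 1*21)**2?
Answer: 196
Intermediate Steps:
(-7 + 1*21)**2 = (-7 + 21)**2 = 14**2 = 196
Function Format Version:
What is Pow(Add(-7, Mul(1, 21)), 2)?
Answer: 196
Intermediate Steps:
Pow(Add(-7, Mul(1, 21)), 2) = Pow(Add(-7, 21), 2) = Pow(14, 2) = 196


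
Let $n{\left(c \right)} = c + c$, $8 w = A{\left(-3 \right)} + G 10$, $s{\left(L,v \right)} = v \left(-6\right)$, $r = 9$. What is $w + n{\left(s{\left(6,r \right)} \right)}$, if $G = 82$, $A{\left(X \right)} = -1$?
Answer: $- \frac{45}{8} \approx -5.625$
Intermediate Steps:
$s{\left(L,v \right)} = - 6 v$
$w = \frac{819}{8}$ ($w = \frac{-1 + 82 \cdot 10}{8} = \frac{-1 + 820}{8} = \frac{1}{8} \cdot 819 = \frac{819}{8} \approx 102.38$)
$n{\left(c \right)} = 2 c$
$w + n{\left(s{\left(6,r \right)} \right)} = \frac{819}{8} + 2 \left(\left(-6\right) 9\right) = \frac{819}{8} + 2 \left(-54\right) = \frac{819}{8} - 108 = - \frac{45}{8}$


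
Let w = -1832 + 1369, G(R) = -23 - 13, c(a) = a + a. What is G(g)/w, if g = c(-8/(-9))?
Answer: 36/463 ≈ 0.077754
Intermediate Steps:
c(a) = 2*a
g = 16/9 (g = 2*(-8/(-9)) = 2*(-8*(-1/9)) = 2*(8/9) = 16/9 ≈ 1.7778)
G(R) = -36
w = -463
G(g)/w = -36/(-463) = -36*(-1/463) = 36/463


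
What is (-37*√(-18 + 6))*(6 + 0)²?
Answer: -2664*I*√3 ≈ -4614.2*I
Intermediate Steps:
(-37*√(-18 + 6))*(6 + 0)² = -74*I*√3*6² = -74*I*√3*36 = -2664*I*√3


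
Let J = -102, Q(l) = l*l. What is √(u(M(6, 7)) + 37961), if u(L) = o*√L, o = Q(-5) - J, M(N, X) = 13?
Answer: √(37961 + 127*√13) ≈ 196.01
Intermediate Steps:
Q(l) = l²
o = 127 (o = (-5)² - 1*(-102) = 25 + 102 = 127)
u(L) = 127*√L
√(u(M(6, 7)) + 37961) = √(127*√13 + 37961) = √(37961 + 127*√13)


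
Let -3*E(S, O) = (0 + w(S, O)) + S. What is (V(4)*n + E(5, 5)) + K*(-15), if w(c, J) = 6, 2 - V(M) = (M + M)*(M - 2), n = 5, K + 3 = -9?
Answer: 319/3 ≈ 106.33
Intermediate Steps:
K = -12 (K = -3 - 9 = -12)
V(M) = 2 - 2*M*(-2 + M) (V(M) = 2 - (M + M)*(M - 2) = 2 - 2*M*(-2 + M))
E(S, O) = -2 - S/3 (E(S, O) = -((0 + 6) + S)/3 = -(6 + S)/3 = -2 - S/3)
(V(4)*n + E(5, 5)) + K*(-15) = ((2 - 2*4² + 4*4)*5 + (-2 - ⅓*5)) - 12*(-15) = ((2 - 2*16 + 16)*5 + (-2 - 5/3)) + 180 = ((2 - 32 + 16)*5 - 11/3) + 180 = (-14*5 - 11/3) + 180 = (-70 - 11/3) + 180 = -221/3 + 180 = 319/3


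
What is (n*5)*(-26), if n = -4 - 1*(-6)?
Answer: -260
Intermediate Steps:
n = 2 (n = -4 + 6 = 2)
(n*5)*(-26) = (2*5)*(-26) = 10*(-26) = -260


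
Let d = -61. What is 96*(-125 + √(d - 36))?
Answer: -12000 + 96*I*√97 ≈ -12000.0 + 945.49*I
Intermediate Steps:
96*(-125 + √(d - 36)) = 96*(-125 + √(-61 - 36)) = 96*(-125 + √(-97)) = 96*(-125 + I*√97) = -12000 + 96*I*√97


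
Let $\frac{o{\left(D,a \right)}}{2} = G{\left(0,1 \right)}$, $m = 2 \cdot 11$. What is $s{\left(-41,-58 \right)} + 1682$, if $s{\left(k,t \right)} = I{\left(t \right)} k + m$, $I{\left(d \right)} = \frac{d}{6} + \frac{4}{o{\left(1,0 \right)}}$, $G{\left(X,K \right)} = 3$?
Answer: $2073$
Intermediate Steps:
$m = 22$
$o{\left(D,a \right)} = 6$ ($o{\left(D,a \right)} = 2 \cdot 3 = 6$)
$I{\left(d \right)} = \frac{2}{3} + \frac{d}{6}$ ($I{\left(d \right)} = \frac{d}{6} + \frac{4}{6} = d \frac{1}{6} + 4 \cdot \frac{1}{6} = \frac{d}{6} + \frac{2}{3} = \frac{2}{3} + \frac{d}{6}$)
$s{\left(k,t \right)} = 22 + k \left(\frac{2}{3} + \frac{t}{6}\right)$ ($s{\left(k,t \right)} = \left(\frac{2}{3} + \frac{t}{6}\right) k + 22 = k \left(\frac{2}{3} + \frac{t}{6}\right) + 22 = 22 + k \left(\frac{2}{3} + \frac{t}{6}\right)$)
$s{\left(-41,-58 \right)} + 1682 = \left(22 + \frac{1}{6} \left(-41\right) \left(4 - 58\right)\right) + 1682 = \left(22 + \frac{1}{6} \left(-41\right) \left(-54\right)\right) + 1682 = \left(22 + 369\right) + 1682 = 391 + 1682 = 2073$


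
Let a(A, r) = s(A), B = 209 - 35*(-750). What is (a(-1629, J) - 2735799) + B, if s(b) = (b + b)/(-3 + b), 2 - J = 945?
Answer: -736939937/272 ≈ -2.7093e+6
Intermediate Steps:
J = -943 (J = 2 - 1*945 = 2 - 945 = -943)
B = 26459 (B = 209 + 26250 = 26459)
s(b) = 2*b/(-3 + b) (s(b) = (2*b)/(-3 + b) = 2*b/(-3 + b))
a(A, r) = 2*A/(-3 + A)
(a(-1629, J) - 2735799) + B = (2*(-1629)/(-3 - 1629) - 2735799) + 26459 = (2*(-1629)/(-1632) - 2735799) + 26459 = (2*(-1629)*(-1/1632) - 2735799) + 26459 = (543/272 - 2735799) + 26459 = -744136785/272 + 26459 = -736939937/272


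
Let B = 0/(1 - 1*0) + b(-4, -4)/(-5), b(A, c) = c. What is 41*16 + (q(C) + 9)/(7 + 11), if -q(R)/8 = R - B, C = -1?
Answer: 6573/10 ≈ 657.30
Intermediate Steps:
B = 4/5 (B = 0/(1 - 1*0) - 4/(-5) = 0/(1 + 0) - 4*(-1/5) = 0/1 + 4/5 = 0*1 + 4/5 = 0 + 4/5 = 4/5 ≈ 0.80000)
q(R) = 32/5 - 8*R (q(R) = -8*(R - 1*4/5) = -8*(R - 4/5) = -8*(-4/5 + R) = 32/5 - 8*R)
41*16 + (q(C) + 9)/(7 + 11) = 41*16 + ((32/5 - 8*(-1)) + 9)/(7 + 11) = 656 + ((32/5 + 8) + 9)/18 = 656 + (72/5 + 9)*(1/18) = 656 + (117/5)*(1/18) = 656 + 13/10 = 6573/10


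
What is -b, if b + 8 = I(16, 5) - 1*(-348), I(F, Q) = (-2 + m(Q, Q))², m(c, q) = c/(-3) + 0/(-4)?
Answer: -3181/9 ≈ -353.44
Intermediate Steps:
m(c, q) = -c/3 (m(c, q) = c*(-⅓) + 0*(-¼) = -c/3 + 0 = -c/3)
I(F, Q) = (-2 - Q/3)²
b = 3181/9 (b = -8 + ((6 + 5)²/9 - 1*(-348)) = -8 + ((⅑)*11² + 348) = -8 + ((⅑)*121 + 348) = -8 + (121/9 + 348) = -8 + 3253/9 = 3181/9 ≈ 353.44)
-b = -1*3181/9 = -3181/9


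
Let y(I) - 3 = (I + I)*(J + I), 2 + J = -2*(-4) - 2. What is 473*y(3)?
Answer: 21285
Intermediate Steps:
J = 4 (J = -2 + (-2*(-4) - 2) = -2 + (8 - 2) = -2 + 6 = 4)
y(I) = 3 + 2*I*(4 + I) (y(I) = 3 + (I + I)*(4 + I) = 3 + (2*I)*(4 + I) = 3 + 2*I*(4 + I))
473*y(3) = 473*(3 + 2*3² + 8*3) = 473*(3 + 2*9 + 24) = 473*(3 + 18 + 24) = 473*45 = 21285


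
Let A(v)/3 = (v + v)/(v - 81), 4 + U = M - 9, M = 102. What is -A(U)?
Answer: -267/4 ≈ -66.750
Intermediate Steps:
U = 89 (U = -4 + (102 - 9) = -4 + 93 = 89)
A(v) = 6*v/(-81 + v) (A(v) = 3*((v + v)/(v - 81)) = 3*((2*v)/(-81 + v)) = 3*(2*v/(-81 + v)) = 6*v/(-81 + v))
-A(U) = -6*89/(-81 + 89) = -6*89/8 = -1*267/4 = -267/4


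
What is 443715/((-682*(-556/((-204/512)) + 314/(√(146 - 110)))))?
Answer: -22629465/50356834 ≈ -0.44938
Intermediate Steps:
443715/((-682*(-556/((-204/512)) + 314/(√(146 - 110))))) = 443715/((-682*(-556/((-204*1/512)) + 314/(√36)))) = 443715/((-682*(-556/(-51/128) + 314/6))) = 443715/((-682*(-556*(-128/51) + 314*(⅙)))) = 443715/((-682*(71168/51 + 157/3))) = 443715/((-682*73837/51)) = 443715/(-50356834/51) = 443715*(-51/50356834) = -22629465/50356834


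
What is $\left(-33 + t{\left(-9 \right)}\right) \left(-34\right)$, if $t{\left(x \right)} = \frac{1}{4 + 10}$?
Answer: $\frac{7837}{7} \approx 1119.6$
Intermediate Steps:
$t{\left(x \right)} = \frac{1}{14}$
$\left(-33 + t{\left(-9 \right)}\right) \left(-34\right) = \left(-33 + \frac{1}{14}\right) \left(-34\right) = \left(- \frac{461}{14}\right) \left(-34\right) = \frac{7837}{7}$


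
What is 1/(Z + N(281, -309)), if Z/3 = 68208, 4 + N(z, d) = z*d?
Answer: 1/117791 ≈ 8.4896e-6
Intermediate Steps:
N(z, d) = -4 + d*z (N(z, d) = -4 + z*d = -4 + d*z)
Z = 204624 (Z = 3*68208 = 204624)
1/(Z + N(281, -309)) = 1/(204624 + (-4 - 309*281)) = 1/(204624 + (-4 - 86829)) = 1/(204624 - 86833) = 1/117791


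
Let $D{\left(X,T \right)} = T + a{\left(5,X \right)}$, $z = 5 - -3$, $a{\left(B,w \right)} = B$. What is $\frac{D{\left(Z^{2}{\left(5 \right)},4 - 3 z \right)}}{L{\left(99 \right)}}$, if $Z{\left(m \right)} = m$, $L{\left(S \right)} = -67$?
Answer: $\frac{15}{67} \approx 0.22388$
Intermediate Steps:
$z = 8$ ($z = 5 + 3 = 8$)
$D{\left(X,T \right)} = 5 + T$ ($D{\left(X,T \right)} = T + 5 = 5 + T$)
$\frac{D{\left(Z^{2}{\left(5 \right)},4 - 3 z \right)}}{L{\left(99 \right)}} = \frac{5 + \left(4 - 24\right)}{-67} = \left(5 + \left(4 - 24\right)\right) \left(- \frac{1}{67}\right) = \left(5 - 20\right) \left(- \frac{1}{67}\right) = \left(-15\right) \left(- \frac{1}{67}\right) = \frac{15}{67}$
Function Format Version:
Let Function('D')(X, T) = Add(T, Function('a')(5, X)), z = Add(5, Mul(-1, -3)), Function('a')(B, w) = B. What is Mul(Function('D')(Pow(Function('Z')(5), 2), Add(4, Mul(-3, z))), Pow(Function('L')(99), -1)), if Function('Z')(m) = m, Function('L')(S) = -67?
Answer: Rational(15, 67) ≈ 0.22388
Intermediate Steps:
z = 8 (z = Add(5, 3) = 8)
Function('D')(X, T) = Add(5, T) (Function('D')(X, T) = Add(T, 5) = Add(5, T))
Mul(Function('D')(Pow(Function('Z')(5), 2), Add(4, Mul(-3, z))), Pow(Function('L')(99), -1)) = Mul(Add(5, Add(4, Mul(-3, 8))), Pow(-67, -1)) = Mul(Add(5, Add(4, -24)), Rational(-1, 67)) = Mul(Add(5, -20), Rational(-1, 67)) = Mul(-15, Rational(-1, 67)) = Rational(15, 67)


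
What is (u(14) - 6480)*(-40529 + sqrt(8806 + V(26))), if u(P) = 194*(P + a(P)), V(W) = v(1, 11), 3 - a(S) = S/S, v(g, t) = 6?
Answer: 136825904 - 6752*sqrt(2203) ≈ 1.3651e+8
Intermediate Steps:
a(S) = 2 (a(S) = 3 - S/S = 3 - 1*1 = 3 - 1 = 2)
V(W) = 6
u(P) = 388 + 194*P (u(P) = 194*(P + 2) = 194*(2 + P) = 388 + 194*P)
(u(14) - 6480)*(-40529 + sqrt(8806 + V(26))) = ((388 + 194*14) - 6480)*(-40529 + sqrt(8806 + 6)) = ((388 + 2716) - 6480)*(-40529 + sqrt(8812)) = (3104 - 6480)*(-40529 + 2*sqrt(2203)) = -3376*(-40529 + 2*sqrt(2203)) = 136825904 - 6752*sqrt(2203)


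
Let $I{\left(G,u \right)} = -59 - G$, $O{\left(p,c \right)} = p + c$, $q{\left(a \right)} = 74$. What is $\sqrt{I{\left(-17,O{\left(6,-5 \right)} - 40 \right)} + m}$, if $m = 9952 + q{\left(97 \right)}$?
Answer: $16 \sqrt{39} \approx 99.92$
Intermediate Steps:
$O{\left(p,c \right)} = c + p$
$m = 10026$ ($m = 9952 + 74 = 10026$)
$\sqrt{I{\left(-17,O{\left(6,-5 \right)} - 40 \right)} + m} = \sqrt{\left(-59 - -17\right) + 10026} = \sqrt{\left(-59 + 17\right) + 10026} = \sqrt{-42 + 10026} = \sqrt{9984} = 16 \sqrt{39}$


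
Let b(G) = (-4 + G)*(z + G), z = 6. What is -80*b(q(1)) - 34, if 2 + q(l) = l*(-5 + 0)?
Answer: -914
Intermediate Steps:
q(l) = -2 - 5*l (q(l) = -2 + l*(-5 + 0) = -2 + l*(-5) = -2 - 5*l)
b(G) = (-4 + G)*(6 + G)
-80*b(q(1)) - 34 = -80*(-24 + (-2 - 5*1)² + 2*(-2 - 5*1)) - 34 = -80*(-24 + (-2 - 5)² + 2*(-2 - 5)) - 34 = -80*(-24 + (-7)² + 2*(-7)) - 34 = -80*(-24 + 49 - 14) - 34 = -80*11 - 34 = -880 - 34 = -914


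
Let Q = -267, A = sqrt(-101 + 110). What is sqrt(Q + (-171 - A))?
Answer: 21*I ≈ 21.0*I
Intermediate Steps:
A = 3 (A = sqrt(9) = 3)
sqrt(Q + (-171 - A)) = sqrt(-267 + (-171 - 1*3)) = sqrt(-267 + (-171 - 3)) = sqrt(-267 - 174) = sqrt(-441) = 21*I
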